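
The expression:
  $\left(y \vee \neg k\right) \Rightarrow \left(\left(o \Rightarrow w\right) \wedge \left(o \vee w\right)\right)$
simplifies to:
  $w \vee \left(k \wedge \neg y\right)$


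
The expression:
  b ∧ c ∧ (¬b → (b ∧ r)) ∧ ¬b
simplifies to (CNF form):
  False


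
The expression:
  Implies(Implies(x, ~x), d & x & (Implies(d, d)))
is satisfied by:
  {x: True}


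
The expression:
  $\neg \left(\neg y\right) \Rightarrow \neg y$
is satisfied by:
  {y: False}


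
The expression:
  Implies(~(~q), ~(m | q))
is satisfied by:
  {q: False}


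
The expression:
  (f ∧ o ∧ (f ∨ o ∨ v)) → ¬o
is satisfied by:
  {o: False, f: False}
  {f: True, o: False}
  {o: True, f: False}


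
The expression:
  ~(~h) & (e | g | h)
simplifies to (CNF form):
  h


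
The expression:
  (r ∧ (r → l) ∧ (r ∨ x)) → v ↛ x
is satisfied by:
  {v: True, x: False, l: False, r: False}
  {v: False, x: False, l: False, r: False}
  {v: True, x: True, l: False, r: False}
  {x: True, v: False, l: False, r: False}
  {r: True, v: True, x: False, l: False}
  {r: True, v: False, x: False, l: False}
  {r: True, v: True, x: True, l: False}
  {r: True, x: True, v: False, l: False}
  {l: True, v: True, r: False, x: False}
  {l: True, r: False, x: False, v: False}
  {v: True, l: True, x: True, r: False}
  {l: True, x: True, r: False, v: False}
  {v: True, l: True, r: True, x: False}


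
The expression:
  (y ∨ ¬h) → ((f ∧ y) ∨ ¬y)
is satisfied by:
  {f: True, y: False}
  {y: False, f: False}
  {y: True, f: True}


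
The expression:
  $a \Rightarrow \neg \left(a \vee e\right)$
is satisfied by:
  {a: False}


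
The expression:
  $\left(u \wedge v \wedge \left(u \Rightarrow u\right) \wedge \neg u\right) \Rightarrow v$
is always true.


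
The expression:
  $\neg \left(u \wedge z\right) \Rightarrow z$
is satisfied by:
  {z: True}


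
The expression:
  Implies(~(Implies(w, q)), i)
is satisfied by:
  {i: True, q: True, w: False}
  {i: True, w: False, q: False}
  {q: True, w: False, i: False}
  {q: False, w: False, i: False}
  {i: True, q: True, w: True}
  {i: True, w: True, q: False}
  {q: True, w: True, i: False}


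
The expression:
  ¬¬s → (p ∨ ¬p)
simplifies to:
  True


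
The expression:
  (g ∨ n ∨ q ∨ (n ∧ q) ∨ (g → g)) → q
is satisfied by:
  {q: True}


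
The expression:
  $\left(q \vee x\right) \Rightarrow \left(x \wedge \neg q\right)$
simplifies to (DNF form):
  $\neg q$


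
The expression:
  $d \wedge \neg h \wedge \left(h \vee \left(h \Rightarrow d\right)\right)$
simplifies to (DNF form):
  $d \wedge \neg h$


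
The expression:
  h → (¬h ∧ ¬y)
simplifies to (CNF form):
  ¬h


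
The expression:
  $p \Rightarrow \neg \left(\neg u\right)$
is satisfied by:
  {u: True, p: False}
  {p: False, u: False}
  {p: True, u: True}


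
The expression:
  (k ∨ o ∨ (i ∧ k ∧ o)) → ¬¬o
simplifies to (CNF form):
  o ∨ ¬k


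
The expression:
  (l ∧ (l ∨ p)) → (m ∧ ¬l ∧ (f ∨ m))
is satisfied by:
  {l: False}


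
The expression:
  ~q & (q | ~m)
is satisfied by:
  {q: False, m: False}


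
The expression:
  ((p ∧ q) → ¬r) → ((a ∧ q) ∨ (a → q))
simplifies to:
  q ∨ ¬a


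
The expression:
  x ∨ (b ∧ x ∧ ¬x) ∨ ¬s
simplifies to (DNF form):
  x ∨ ¬s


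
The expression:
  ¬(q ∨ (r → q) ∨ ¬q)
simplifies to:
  False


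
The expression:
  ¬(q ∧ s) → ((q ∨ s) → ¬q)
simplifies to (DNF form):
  s ∨ ¬q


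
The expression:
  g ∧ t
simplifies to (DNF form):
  g ∧ t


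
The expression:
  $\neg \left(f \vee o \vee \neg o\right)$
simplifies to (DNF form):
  $\text{False}$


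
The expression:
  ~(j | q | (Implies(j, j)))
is never true.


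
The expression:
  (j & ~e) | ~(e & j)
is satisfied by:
  {e: False, j: False}
  {j: True, e: False}
  {e: True, j: False}


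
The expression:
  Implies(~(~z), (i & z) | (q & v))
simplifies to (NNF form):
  i | ~z | (q & v)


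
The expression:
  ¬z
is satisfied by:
  {z: False}


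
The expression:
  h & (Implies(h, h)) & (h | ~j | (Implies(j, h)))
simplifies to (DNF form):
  h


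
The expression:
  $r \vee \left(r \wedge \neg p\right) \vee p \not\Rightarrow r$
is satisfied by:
  {r: True, p: True}
  {r: True, p: False}
  {p: True, r: False}


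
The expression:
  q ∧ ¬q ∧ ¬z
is never true.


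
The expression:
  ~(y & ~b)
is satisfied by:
  {b: True, y: False}
  {y: False, b: False}
  {y: True, b: True}


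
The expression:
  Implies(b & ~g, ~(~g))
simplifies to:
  g | ~b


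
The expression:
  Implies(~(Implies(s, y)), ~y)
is always true.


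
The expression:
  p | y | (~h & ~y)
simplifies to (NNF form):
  p | y | ~h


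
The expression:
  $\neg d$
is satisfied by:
  {d: False}


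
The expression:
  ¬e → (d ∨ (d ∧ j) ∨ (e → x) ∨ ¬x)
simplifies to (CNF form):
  True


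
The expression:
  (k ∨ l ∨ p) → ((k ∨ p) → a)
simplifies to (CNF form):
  (a ∨ ¬k) ∧ (a ∨ ¬p)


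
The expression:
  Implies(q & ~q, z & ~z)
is always true.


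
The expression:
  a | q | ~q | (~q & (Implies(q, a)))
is always true.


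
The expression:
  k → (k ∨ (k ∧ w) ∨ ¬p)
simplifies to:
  True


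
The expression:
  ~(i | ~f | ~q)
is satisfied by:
  {f: True, q: True, i: False}


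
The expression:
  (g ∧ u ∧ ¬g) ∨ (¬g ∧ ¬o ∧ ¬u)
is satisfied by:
  {u: False, o: False, g: False}


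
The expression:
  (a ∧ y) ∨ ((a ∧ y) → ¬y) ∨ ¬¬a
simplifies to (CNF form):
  True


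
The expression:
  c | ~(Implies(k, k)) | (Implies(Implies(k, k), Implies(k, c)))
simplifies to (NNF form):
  c | ~k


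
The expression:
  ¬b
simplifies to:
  ¬b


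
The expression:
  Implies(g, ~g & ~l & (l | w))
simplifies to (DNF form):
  ~g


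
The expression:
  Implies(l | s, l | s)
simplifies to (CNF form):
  True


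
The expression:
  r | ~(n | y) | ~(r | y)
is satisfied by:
  {r: True, y: False}
  {y: False, r: False}
  {y: True, r: True}


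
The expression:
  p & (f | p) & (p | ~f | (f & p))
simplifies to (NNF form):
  p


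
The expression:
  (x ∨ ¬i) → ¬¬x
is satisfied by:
  {i: True, x: True}
  {i: True, x: False}
  {x: True, i: False}


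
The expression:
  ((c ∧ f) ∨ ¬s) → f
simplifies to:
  f ∨ s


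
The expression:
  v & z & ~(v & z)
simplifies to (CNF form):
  False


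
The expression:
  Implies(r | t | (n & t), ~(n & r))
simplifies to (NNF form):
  ~n | ~r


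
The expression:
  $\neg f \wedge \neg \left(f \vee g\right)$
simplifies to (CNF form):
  $\neg f \wedge \neg g$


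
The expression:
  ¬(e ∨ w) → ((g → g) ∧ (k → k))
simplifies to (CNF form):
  True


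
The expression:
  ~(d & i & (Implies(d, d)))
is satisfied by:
  {d: False, i: False}
  {i: True, d: False}
  {d: True, i: False}


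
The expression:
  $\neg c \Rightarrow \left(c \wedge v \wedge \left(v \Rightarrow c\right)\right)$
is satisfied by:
  {c: True}


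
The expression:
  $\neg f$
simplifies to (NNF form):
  $\neg f$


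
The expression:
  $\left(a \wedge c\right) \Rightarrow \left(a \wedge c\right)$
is always true.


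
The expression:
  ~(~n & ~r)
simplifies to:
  n | r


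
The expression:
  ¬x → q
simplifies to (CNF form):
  q ∨ x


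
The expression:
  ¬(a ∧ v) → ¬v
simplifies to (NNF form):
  a ∨ ¬v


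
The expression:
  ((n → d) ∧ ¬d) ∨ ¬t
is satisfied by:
  {d: False, t: False, n: False}
  {n: True, d: False, t: False}
  {d: True, n: False, t: False}
  {n: True, d: True, t: False}
  {t: True, n: False, d: False}


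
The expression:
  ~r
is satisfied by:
  {r: False}


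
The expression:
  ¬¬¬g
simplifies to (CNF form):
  ¬g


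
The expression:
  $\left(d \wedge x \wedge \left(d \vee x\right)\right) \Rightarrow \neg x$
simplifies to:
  $\neg d \vee \neg x$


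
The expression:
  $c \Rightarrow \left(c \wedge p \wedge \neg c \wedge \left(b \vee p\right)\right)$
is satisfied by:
  {c: False}


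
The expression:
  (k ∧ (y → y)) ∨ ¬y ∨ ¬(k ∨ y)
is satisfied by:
  {k: True, y: False}
  {y: False, k: False}
  {y: True, k: True}


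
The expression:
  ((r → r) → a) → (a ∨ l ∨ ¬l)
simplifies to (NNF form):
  True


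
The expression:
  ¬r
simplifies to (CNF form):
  ¬r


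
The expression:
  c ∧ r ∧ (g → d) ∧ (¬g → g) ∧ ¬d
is never true.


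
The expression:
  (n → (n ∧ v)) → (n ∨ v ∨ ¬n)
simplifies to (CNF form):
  True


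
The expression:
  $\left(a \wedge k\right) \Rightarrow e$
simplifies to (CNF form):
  $e \vee \neg a \vee \neg k$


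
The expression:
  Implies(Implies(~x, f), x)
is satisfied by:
  {x: True, f: False}
  {f: False, x: False}
  {f: True, x: True}


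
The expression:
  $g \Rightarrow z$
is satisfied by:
  {z: True, g: False}
  {g: False, z: False}
  {g: True, z: True}


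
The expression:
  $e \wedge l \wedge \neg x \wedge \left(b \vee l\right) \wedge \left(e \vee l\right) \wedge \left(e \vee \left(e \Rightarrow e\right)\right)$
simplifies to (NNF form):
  $e \wedge l \wedge \neg x$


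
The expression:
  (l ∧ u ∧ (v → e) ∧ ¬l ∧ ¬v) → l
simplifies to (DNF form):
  True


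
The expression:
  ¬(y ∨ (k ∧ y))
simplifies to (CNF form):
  ¬y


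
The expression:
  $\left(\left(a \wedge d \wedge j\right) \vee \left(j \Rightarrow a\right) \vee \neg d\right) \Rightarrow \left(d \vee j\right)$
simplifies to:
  $d \vee j$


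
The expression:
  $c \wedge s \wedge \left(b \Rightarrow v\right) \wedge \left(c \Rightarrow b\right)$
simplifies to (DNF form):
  $b \wedge c \wedge s \wedge v$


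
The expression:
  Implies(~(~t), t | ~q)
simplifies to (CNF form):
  True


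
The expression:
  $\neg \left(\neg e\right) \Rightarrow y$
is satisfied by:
  {y: True, e: False}
  {e: False, y: False}
  {e: True, y: True}


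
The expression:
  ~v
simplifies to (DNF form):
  ~v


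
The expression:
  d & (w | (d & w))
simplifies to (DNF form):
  d & w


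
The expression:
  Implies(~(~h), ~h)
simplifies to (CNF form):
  ~h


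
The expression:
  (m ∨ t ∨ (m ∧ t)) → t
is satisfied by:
  {t: True, m: False}
  {m: False, t: False}
  {m: True, t: True}


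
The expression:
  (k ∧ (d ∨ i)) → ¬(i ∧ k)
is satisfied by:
  {k: False, i: False}
  {i: True, k: False}
  {k: True, i: False}


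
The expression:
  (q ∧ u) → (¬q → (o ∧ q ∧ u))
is always true.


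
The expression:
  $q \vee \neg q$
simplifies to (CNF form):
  $\text{True}$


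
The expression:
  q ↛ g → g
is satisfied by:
  {g: True, q: False}
  {q: False, g: False}
  {q: True, g: True}


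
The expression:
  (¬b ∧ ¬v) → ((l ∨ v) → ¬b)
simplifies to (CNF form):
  True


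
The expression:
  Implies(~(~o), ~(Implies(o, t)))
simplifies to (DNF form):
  ~o | ~t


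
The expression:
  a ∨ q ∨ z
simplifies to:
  a ∨ q ∨ z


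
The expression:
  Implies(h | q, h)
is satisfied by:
  {h: True, q: False}
  {q: False, h: False}
  {q: True, h: True}


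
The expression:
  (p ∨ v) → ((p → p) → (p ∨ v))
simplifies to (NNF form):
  True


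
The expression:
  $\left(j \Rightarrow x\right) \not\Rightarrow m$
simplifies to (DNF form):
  $\left(x \wedge \neg m\right) \vee \left(\neg j \wedge \neg m\right)$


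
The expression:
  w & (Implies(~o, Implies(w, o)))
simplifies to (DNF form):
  o & w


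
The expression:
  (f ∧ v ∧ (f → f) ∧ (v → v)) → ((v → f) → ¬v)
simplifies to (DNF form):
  ¬f ∨ ¬v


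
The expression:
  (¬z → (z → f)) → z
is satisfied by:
  {z: True}


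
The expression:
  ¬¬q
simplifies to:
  q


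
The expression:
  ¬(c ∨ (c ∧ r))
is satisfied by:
  {c: False}


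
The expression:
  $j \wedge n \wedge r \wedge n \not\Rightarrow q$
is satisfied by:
  {r: True, j: True, n: True, q: False}


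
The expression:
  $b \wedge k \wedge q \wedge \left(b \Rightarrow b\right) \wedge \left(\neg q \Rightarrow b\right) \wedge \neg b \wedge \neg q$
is never true.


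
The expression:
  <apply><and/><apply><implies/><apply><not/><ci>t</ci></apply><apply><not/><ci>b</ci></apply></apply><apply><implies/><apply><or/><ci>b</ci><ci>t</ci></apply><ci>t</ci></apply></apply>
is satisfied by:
  {t: True, b: False}
  {b: False, t: False}
  {b: True, t: True}


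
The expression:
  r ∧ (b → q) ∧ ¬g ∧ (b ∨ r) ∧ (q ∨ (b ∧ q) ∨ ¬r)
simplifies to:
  q ∧ r ∧ ¬g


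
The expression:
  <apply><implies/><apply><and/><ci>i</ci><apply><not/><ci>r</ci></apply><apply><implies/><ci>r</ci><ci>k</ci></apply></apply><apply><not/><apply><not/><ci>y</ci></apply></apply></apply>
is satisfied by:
  {r: True, y: True, i: False}
  {r: True, i: False, y: False}
  {y: True, i: False, r: False}
  {y: False, i: False, r: False}
  {r: True, y: True, i: True}
  {r: True, i: True, y: False}
  {y: True, i: True, r: False}


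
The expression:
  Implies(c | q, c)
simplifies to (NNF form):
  c | ~q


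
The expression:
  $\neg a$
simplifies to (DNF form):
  $\neg a$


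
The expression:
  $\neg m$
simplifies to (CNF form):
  $\neg m$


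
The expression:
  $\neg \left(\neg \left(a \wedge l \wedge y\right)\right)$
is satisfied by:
  {a: True, y: True, l: True}


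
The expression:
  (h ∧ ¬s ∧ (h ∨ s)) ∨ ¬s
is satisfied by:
  {s: False}


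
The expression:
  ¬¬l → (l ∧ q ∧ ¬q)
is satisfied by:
  {l: False}


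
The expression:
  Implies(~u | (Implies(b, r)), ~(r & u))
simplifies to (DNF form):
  ~r | ~u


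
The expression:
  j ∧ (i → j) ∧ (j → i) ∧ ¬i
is never true.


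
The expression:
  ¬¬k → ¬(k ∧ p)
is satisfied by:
  {p: False, k: False}
  {k: True, p: False}
  {p: True, k: False}


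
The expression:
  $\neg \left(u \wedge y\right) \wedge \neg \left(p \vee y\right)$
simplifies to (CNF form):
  $\neg p \wedge \neg y$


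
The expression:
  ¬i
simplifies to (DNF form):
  ¬i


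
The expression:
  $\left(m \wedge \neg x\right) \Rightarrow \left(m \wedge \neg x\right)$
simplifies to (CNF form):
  $\text{True}$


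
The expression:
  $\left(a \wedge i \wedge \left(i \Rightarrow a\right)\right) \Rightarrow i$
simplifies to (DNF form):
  $\text{True}$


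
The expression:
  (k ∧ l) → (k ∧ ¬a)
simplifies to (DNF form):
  ¬a ∨ ¬k ∨ ¬l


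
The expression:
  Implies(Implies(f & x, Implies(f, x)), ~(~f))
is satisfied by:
  {f: True}


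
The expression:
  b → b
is always true.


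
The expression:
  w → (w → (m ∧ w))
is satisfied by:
  {m: True, w: False}
  {w: False, m: False}
  {w: True, m: True}


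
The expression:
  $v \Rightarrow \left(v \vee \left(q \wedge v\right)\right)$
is always true.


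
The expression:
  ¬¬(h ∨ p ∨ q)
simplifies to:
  h ∨ p ∨ q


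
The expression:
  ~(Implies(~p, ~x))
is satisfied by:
  {x: True, p: False}


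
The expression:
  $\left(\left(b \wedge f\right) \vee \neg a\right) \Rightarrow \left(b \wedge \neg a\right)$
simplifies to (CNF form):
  $\left(a \vee b\right) \wedge \left(b \vee \neg b\right) \wedge \left(a \vee b \vee \neg a\right) \wedge \left(a \vee b \vee \neg f\right) \wedge \left(a \vee \neg a \vee \neg f\right) \wedge \left(b \vee \neg a \vee \neg b\right) \wedge \left(b \vee \neg b \vee \neg f\right) \wedge \left(\neg a \vee \neg b \vee \neg f\right)$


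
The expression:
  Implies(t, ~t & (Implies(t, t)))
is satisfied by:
  {t: False}


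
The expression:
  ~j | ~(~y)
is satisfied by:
  {y: True, j: False}
  {j: False, y: False}
  {j: True, y: True}


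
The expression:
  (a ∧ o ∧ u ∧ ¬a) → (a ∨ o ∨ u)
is always true.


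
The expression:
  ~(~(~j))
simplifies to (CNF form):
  ~j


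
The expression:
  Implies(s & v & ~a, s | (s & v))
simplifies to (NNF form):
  True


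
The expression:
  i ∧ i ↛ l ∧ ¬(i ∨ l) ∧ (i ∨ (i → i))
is never true.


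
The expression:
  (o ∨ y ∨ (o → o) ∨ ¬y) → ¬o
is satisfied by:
  {o: False}


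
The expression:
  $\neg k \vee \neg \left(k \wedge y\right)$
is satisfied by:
  {k: False, y: False}
  {y: True, k: False}
  {k: True, y: False}


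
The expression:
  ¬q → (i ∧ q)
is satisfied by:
  {q: True}


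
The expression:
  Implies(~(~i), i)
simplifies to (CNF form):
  True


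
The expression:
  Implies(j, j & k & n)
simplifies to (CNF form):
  (k | ~j) & (n | ~j)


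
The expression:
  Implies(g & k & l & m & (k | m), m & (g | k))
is always true.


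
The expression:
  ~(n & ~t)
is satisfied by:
  {t: True, n: False}
  {n: False, t: False}
  {n: True, t: True}


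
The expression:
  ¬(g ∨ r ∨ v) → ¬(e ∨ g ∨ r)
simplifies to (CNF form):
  g ∨ r ∨ v ∨ ¬e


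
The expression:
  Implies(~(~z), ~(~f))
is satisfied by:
  {f: True, z: False}
  {z: False, f: False}
  {z: True, f: True}


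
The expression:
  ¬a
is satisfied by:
  {a: False}


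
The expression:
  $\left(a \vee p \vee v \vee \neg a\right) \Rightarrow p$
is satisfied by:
  {p: True}


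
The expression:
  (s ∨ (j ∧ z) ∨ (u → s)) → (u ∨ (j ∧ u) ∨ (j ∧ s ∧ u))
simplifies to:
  u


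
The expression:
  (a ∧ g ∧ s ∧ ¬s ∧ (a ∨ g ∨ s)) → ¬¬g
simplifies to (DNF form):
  True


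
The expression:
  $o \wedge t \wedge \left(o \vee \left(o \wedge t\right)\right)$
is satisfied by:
  {t: True, o: True}


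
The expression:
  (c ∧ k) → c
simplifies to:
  True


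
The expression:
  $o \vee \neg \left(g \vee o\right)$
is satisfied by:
  {o: True, g: False}
  {g: False, o: False}
  {g: True, o: True}


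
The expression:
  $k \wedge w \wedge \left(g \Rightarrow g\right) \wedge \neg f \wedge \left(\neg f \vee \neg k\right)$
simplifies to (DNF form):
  $k \wedge w \wedge \neg f$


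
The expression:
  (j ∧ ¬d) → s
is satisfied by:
  {d: True, s: True, j: False}
  {d: True, s: False, j: False}
  {s: True, d: False, j: False}
  {d: False, s: False, j: False}
  {j: True, d: True, s: True}
  {j: True, d: True, s: False}
  {j: True, s: True, d: False}


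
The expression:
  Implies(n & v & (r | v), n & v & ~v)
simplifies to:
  ~n | ~v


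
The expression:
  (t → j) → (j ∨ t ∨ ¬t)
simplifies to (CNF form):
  True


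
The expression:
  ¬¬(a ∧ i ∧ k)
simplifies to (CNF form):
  a ∧ i ∧ k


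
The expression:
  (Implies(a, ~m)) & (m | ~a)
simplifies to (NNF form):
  ~a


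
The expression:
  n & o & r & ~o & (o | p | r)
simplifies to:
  False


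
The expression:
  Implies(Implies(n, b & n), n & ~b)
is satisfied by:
  {n: True, b: False}


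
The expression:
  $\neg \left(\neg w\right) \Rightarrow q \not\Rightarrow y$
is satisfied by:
  {q: True, y: False, w: False}
  {y: False, w: False, q: False}
  {q: True, y: True, w: False}
  {y: True, q: False, w: False}
  {w: True, q: True, y: False}


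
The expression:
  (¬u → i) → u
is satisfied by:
  {u: True, i: False}
  {i: False, u: False}
  {i: True, u: True}


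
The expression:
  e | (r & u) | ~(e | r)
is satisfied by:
  {e: True, u: True, r: False}
  {e: True, u: False, r: False}
  {u: True, e: False, r: False}
  {e: False, u: False, r: False}
  {r: True, e: True, u: True}
  {r: True, e: True, u: False}
  {r: True, u: True, e: False}


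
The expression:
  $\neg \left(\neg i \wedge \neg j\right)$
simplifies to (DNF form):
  $i \vee j$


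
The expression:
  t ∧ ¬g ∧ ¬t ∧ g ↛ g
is never true.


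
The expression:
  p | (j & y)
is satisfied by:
  {y: True, p: True, j: True}
  {y: True, p: True, j: False}
  {p: True, j: True, y: False}
  {p: True, j: False, y: False}
  {y: True, j: True, p: False}


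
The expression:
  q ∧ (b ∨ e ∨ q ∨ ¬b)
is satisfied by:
  {q: True}


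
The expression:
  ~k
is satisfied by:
  {k: False}


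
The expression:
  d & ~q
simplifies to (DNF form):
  d & ~q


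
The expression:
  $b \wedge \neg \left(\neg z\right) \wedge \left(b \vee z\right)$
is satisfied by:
  {z: True, b: True}


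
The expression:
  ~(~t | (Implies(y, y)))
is never true.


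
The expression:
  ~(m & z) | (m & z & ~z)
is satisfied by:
  {m: False, z: False}
  {z: True, m: False}
  {m: True, z: False}


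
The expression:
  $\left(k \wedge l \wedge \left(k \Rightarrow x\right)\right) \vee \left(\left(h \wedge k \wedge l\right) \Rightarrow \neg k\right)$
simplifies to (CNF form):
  $x \vee \neg h \vee \neg k \vee \neg l$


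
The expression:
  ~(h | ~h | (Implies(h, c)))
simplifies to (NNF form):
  False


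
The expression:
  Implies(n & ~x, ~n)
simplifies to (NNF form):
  x | ~n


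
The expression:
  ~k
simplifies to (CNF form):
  ~k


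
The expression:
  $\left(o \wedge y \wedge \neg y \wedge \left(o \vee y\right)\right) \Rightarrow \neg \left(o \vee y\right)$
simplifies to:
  $\text{True}$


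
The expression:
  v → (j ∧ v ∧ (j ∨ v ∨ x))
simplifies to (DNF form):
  j ∨ ¬v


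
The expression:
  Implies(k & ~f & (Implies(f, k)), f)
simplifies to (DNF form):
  f | ~k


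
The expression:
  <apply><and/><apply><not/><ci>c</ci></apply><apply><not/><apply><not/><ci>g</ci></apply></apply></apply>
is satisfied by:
  {g: True, c: False}


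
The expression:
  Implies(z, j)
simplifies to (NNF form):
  j | ~z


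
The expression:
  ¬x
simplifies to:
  ¬x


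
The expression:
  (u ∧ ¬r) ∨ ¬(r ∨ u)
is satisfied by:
  {r: False}


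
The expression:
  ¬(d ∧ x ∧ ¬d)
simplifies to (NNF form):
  True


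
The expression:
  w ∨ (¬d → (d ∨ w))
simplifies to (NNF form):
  d ∨ w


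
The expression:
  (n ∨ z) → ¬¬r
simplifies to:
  r ∨ (¬n ∧ ¬z)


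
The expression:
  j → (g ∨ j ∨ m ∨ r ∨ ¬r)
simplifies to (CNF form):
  True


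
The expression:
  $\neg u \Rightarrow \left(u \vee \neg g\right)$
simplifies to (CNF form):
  $u \vee \neg g$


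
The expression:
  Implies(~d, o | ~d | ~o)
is always true.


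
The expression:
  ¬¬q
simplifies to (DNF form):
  q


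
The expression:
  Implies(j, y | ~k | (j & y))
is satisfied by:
  {y: True, k: False, j: False}
  {k: False, j: False, y: False}
  {j: True, y: True, k: False}
  {j: True, k: False, y: False}
  {y: True, k: True, j: False}
  {k: True, y: False, j: False}
  {j: True, k: True, y: True}


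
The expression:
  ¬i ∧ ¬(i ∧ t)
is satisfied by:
  {i: False}


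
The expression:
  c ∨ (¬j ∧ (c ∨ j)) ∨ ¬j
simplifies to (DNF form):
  c ∨ ¬j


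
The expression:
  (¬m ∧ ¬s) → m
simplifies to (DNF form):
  m ∨ s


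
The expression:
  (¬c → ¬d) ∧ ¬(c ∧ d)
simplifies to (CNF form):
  ¬d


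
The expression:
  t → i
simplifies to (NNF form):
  i ∨ ¬t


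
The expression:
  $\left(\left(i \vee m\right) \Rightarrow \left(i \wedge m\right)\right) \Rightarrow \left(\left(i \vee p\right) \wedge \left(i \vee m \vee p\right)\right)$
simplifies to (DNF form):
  $i \vee m \vee p$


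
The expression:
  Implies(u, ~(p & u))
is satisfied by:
  {p: False, u: False}
  {u: True, p: False}
  {p: True, u: False}


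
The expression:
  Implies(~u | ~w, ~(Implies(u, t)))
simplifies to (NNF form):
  u & (w | ~t)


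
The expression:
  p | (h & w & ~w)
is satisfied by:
  {p: True}


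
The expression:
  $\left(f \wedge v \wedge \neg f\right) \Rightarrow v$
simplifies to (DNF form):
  $\text{True}$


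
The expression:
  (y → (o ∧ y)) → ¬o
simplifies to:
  ¬o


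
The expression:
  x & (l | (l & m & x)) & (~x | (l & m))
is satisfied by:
  {m: True, x: True, l: True}


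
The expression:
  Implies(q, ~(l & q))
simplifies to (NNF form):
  ~l | ~q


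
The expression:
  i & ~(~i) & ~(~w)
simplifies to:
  i & w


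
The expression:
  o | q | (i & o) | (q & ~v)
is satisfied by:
  {q: True, o: True}
  {q: True, o: False}
  {o: True, q: False}


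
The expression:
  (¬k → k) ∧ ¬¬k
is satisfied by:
  {k: True}


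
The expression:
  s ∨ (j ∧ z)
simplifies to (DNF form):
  s ∨ (j ∧ z)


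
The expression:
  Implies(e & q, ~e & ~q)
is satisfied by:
  {e: False, q: False}
  {q: True, e: False}
  {e: True, q: False}


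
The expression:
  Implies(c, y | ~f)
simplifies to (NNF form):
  y | ~c | ~f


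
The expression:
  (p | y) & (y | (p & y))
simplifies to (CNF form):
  y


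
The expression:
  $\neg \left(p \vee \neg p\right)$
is never true.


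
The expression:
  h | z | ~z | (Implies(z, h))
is always true.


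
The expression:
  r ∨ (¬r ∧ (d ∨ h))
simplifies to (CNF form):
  d ∨ h ∨ r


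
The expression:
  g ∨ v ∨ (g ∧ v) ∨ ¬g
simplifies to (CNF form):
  True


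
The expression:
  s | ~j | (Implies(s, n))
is always true.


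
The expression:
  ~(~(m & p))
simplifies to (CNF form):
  m & p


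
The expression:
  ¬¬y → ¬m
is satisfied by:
  {m: False, y: False}
  {y: True, m: False}
  {m: True, y: False}


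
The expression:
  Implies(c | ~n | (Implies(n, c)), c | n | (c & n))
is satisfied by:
  {n: True, c: True}
  {n: True, c: False}
  {c: True, n: False}


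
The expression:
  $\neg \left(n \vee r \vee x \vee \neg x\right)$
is never true.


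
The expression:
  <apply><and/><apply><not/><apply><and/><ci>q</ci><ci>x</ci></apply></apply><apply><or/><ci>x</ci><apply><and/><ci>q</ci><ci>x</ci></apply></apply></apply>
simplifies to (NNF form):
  <apply><and/><ci>x</ci><apply><not/><ci>q</ci></apply></apply>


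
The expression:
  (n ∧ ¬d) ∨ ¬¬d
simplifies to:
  d ∨ n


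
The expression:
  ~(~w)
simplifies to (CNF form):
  w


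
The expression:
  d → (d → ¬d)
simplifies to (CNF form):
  ¬d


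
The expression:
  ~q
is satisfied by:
  {q: False}


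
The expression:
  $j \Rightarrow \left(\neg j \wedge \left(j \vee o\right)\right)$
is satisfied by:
  {j: False}


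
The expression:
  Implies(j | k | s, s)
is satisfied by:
  {s: True, j: False, k: False}
  {s: True, k: True, j: False}
  {s: True, j: True, k: False}
  {s: True, k: True, j: True}
  {k: False, j: False, s: False}


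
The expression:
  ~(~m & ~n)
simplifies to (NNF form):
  m | n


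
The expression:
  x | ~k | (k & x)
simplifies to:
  x | ~k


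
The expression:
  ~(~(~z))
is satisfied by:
  {z: False}


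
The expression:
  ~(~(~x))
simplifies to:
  ~x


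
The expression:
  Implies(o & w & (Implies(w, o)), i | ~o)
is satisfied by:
  {i: True, w: False, o: False}
  {w: False, o: False, i: False}
  {i: True, o: True, w: False}
  {o: True, w: False, i: False}
  {i: True, w: True, o: False}
  {w: True, i: False, o: False}
  {i: True, o: True, w: True}


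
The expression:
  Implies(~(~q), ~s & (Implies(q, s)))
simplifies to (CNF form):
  ~q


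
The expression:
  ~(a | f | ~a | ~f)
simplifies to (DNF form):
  False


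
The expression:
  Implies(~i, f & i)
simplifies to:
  i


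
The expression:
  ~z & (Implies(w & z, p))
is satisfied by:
  {z: False}


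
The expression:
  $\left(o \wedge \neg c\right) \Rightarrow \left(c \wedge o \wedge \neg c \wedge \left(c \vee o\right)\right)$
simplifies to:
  $c \vee \neg o$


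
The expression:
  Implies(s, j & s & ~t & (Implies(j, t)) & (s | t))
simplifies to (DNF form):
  ~s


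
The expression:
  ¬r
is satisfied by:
  {r: False}


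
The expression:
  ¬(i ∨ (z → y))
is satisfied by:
  {z: True, i: False, y: False}


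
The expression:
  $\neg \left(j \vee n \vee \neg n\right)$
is never true.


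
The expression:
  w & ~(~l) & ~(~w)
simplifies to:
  l & w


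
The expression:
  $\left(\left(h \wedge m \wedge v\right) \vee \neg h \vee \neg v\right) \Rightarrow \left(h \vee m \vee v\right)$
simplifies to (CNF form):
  $h \vee m \vee v$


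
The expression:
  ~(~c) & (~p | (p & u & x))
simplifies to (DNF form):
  (c & ~p) | (c & u & x) | (c & u & ~p) | (c & x & ~p)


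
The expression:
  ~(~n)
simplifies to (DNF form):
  n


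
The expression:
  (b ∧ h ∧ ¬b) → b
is always true.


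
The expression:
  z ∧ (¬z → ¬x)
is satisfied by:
  {z: True}


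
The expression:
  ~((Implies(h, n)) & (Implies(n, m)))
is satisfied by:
  {h: True, m: False, n: False}
  {n: True, h: True, m: False}
  {n: True, m: False, h: False}
  {h: True, m: True, n: False}


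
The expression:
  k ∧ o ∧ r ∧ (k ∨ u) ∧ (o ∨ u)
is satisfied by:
  {r: True, o: True, k: True}


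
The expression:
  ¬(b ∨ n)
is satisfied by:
  {n: False, b: False}


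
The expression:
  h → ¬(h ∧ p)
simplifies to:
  ¬h ∨ ¬p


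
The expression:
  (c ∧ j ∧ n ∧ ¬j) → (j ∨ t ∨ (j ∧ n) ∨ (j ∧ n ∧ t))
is always true.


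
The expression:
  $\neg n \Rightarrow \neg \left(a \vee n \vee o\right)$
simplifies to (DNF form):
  $n \vee \left(\neg a \wedge \neg o\right)$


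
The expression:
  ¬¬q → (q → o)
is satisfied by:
  {o: True, q: False}
  {q: False, o: False}
  {q: True, o: True}


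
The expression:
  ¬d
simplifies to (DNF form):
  ¬d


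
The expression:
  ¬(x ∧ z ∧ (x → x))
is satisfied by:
  {z: False, x: False}
  {x: True, z: False}
  {z: True, x: False}


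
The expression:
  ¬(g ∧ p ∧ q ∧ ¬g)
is always true.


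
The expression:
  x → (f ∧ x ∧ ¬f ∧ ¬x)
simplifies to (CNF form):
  ¬x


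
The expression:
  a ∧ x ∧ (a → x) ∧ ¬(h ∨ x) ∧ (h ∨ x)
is never true.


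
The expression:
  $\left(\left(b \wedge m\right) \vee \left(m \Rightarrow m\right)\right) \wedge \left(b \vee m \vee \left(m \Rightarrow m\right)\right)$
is always true.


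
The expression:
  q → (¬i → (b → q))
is always true.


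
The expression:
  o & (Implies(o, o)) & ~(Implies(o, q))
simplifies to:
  o & ~q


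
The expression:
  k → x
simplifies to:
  x ∨ ¬k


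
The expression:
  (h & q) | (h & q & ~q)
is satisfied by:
  {h: True, q: True}


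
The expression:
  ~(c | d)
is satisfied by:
  {d: False, c: False}


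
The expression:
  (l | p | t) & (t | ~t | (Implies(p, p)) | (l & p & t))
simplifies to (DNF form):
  l | p | t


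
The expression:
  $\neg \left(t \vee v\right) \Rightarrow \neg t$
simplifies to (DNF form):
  $\text{True}$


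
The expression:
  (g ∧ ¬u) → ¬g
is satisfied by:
  {u: True, g: False}
  {g: False, u: False}
  {g: True, u: True}


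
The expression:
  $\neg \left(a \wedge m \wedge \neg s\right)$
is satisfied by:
  {s: True, m: False, a: False}
  {m: False, a: False, s: False}
  {s: True, a: True, m: False}
  {a: True, m: False, s: False}
  {s: True, m: True, a: False}
  {m: True, s: False, a: False}
  {s: True, a: True, m: True}


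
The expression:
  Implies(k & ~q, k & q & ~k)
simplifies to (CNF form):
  q | ~k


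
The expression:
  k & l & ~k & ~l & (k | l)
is never true.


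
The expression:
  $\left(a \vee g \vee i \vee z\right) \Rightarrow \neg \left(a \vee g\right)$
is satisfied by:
  {g: False, a: False}


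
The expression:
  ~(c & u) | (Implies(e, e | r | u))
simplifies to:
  True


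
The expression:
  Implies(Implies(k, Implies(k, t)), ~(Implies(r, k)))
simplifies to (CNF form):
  (k | r) & (k | ~k) & (r | ~t) & (~k | ~t)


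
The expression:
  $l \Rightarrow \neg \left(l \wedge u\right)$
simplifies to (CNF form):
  $\neg l \vee \neg u$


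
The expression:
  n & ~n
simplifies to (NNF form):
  False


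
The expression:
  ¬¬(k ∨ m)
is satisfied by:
  {k: True, m: True}
  {k: True, m: False}
  {m: True, k: False}


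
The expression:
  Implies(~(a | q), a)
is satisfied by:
  {a: True, q: True}
  {a: True, q: False}
  {q: True, a: False}


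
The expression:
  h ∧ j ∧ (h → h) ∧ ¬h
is never true.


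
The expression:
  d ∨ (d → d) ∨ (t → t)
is always true.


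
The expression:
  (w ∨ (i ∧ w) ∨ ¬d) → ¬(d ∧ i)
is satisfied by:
  {w: False, d: False, i: False}
  {i: True, w: False, d: False}
  {d: True, w: False, i: False}
  {i: True, d: True, w: False}
  {w: True, i: False, d: False}
  {i: True, w: True, d: False}
  {d: True, w: True, i: False}


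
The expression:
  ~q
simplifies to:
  ~q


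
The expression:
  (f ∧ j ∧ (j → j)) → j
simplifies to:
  True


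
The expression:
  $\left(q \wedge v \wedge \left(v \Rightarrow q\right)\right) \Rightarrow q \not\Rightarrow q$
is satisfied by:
  {v: False, q: False}
  {q: True, v: False}
  {v: True, q: False}


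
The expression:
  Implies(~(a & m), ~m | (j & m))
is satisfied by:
  {a: True, j: True, m: False}
  {a: True, j: False, m: False}
  {j: True, a: False, m: False}
  {a: False, j: False, m: False}
  {a: True, m: True, j: True}
  {a: True, m: True, j: False}
  {m: True, j: True, a: False}


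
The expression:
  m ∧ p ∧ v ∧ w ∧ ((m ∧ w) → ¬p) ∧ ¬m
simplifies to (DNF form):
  False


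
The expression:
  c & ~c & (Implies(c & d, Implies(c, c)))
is never true.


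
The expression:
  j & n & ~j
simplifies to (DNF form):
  False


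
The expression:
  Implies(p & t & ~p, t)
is always true.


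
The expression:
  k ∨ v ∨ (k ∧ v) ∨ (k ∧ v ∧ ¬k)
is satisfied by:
  {k: True, v: True}
  {k: True, v: False}
  {v: True, k: False}


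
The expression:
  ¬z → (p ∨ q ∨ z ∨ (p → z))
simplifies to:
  True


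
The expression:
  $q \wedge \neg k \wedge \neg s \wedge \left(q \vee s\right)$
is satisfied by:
  {q: True, k: False, s: False}


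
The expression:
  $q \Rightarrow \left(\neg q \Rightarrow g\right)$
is always true.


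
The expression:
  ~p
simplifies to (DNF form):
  ~p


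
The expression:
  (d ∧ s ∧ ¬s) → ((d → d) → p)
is always true.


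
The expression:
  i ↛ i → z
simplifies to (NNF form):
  True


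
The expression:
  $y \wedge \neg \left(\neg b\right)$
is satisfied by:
  {b: True, y: True}


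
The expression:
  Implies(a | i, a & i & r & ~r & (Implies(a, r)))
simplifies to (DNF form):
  ~a & ~i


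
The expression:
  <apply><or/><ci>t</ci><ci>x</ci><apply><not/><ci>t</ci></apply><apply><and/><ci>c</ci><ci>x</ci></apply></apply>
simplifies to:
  <true/>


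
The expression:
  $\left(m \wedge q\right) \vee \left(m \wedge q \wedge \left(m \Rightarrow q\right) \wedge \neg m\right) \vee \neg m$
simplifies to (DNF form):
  $q \vee \neg m$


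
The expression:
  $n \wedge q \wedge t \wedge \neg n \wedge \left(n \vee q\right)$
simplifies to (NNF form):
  $\text{False}$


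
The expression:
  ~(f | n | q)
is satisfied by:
  {q: False, f: False, n: False}


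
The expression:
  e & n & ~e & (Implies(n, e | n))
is never true.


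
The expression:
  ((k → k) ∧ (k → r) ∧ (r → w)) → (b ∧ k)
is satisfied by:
  {k: True, b: True, r: False, w: False}
  {k: True, b: False, r: False, w: False}
  {k: True, w: True, b: True, r: False}
  {k: True, w: True, b: False, r: False}
  {k: True, r: True, b: True, w: False}
  {k: True, r: True, b: False, w: False}
  {k: True, r: True, w: True, b: True}
  {r: True, b: True, k: False, w: False}
  {r: True, k: False, b: False, w: False}


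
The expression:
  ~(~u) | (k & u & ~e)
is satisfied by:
  {u: True}


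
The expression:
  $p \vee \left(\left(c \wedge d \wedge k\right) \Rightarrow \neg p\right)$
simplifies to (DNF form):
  $\text{True}$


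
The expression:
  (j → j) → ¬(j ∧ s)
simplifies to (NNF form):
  ¬j ∨ ¬s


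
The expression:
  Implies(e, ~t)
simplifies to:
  ~e | ~t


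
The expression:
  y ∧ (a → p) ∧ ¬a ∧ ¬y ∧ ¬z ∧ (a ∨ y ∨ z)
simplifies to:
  False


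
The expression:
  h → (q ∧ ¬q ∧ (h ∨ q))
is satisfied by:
  {h: False}


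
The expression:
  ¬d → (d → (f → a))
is always true.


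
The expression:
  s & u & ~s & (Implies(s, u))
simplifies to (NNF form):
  False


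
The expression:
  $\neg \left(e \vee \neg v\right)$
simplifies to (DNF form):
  $v \wedge \neg e$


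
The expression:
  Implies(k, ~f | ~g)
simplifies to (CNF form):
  ~f | ~g | ~k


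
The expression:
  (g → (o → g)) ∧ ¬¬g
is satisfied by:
  {g: True}


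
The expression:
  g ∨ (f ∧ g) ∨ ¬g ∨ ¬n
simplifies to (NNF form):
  True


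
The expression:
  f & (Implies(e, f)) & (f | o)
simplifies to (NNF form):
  f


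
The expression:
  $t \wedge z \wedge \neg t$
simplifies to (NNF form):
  $\text{False}$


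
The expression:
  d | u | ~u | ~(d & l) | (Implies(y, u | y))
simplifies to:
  True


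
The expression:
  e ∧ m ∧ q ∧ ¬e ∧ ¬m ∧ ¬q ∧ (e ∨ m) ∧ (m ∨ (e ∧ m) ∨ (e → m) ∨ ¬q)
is never true.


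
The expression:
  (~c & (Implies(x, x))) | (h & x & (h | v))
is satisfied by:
  {x: True, h: True, c: False}
  {x: True, h: False, c: False}
  {h: True, x: False, c: False}
  {x: False, h: False, c: False}
  {x: True, c: True, h: True}


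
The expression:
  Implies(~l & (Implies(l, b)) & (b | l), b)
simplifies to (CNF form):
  True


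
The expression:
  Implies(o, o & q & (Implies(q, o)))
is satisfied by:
  {q: True, o: False}
  {o: False, q: False}
  {o: True, q: True}


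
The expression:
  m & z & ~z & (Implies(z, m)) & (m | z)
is never true.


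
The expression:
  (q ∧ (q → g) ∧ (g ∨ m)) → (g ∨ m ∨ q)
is always true.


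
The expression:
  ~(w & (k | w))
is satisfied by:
  {w: False}


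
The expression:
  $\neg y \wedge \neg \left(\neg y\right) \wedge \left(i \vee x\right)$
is never true.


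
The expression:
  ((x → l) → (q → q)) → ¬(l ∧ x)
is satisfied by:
  {l: False, x: False}
  {x: True, l: False}
  {l: True, x: False}


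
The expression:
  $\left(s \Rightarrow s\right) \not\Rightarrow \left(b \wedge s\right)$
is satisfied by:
  {s: False, b: False}
  {b: True, s: False}
  {s: True, b: False}
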